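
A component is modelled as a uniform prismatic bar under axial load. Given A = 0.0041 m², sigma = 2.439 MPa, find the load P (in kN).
Model: a uniform prismatic bar under axial load, so sigma = P / A.
Solve for P: P = sigma·A.
Convert to SI units:
  sigma = 2.439 MPa = 2.439 × 10⁶ Pa
Substitute:
  P = (2.439 × 10⁶) × 0.0041
  P = 10000 N
Convert: P = 10000 N = 10 kN
Final answer: P = 10 kN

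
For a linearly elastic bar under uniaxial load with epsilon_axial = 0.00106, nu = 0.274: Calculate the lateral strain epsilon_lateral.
Model: a linearly elastic bar under uniaxial load, so epsilon_lateral = -nu·epsilon_axial.
Substitute:
  epsilon_lateral = -(0.274 × 0.00106)
  epsilon_lateral = -0.0002904
Final answer: epsilon_lateral = -0.0002904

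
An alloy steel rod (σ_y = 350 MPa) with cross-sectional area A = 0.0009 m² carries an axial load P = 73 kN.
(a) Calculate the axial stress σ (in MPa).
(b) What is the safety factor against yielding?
(a) Axial stress σ = P/A. Convert P = 73 kN = 73000 N.
  σ = 73000 / 0.0009 = 8.111 × 10⁷ Pa = 81.11 MPa
(b) Safety factor SF = σ_y/σ = 350 / 81.11 = 4.315
Final answer: (a) σ = 81.11 MPa, (b) SF = 4.315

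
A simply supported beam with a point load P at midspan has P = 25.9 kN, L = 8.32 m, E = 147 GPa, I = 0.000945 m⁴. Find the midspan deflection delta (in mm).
Model: a simply supported beam with a point load P at midspan, so delta = (P·L^3) / (48·E·I).
Convert to SI units:
  P = 25.9 kN = 25900 N
  E = 147 GPa = 1.47 × 10¹¹ Pa
Substitute:
  delta = (25900 × 8.32^3) / (48 × (1.47 × 10¹¹) × 0.000945)
  delta = 0.002237 m
Convert: delta = 0.002237 m = 2.237 mm
Final answer: delta = 2.237 mm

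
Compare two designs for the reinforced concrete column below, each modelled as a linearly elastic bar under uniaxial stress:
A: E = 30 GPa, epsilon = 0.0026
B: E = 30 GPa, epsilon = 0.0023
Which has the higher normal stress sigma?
Model: a linearly elastic bar under uniaxial stress, so sigma = E·epsilon (SI units).
  A: sigma = (3 × 10¹⁰) × 0.0026 = 7.8 × 10⁷ Pa = 78 MPa
  B: sigma = (3 × 10¹⁰) × 0.0023 = 6.9 × 10⁷ Pa = 69 MPa
78 MPa > 69 MPa, so A is larger.
Final answer: A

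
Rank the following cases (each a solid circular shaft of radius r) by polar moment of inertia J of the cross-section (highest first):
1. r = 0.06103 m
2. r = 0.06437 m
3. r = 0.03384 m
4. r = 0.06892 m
Model: a solid circular shaft of radius r, so J = (π·r^4) / 2 (SI units).
  Case 1: J = (π × 0.06103^4) / 2 = 2.179 × 10⁻⁵ m⁴
  Case 2: J = (π × 0.06437^4) / 2 = 2.697 × 10⁻⁵ m⁴
  Case 3: J = (π × 0.03384^4) / 2 = 2.06 × 10⁻⁶ m⁴
  Case 4: J = (π × 0.06892^4) / 2 = 3.544 × 10⁻⁵ m⁴
Ordering: 3.544 × 10⁻⁵ m⁴ (case 4) > 2.697 × 10⁻⁵ m⁴ (case 2) > 2.179 × 10⁻⁵ m⁴ (case 1) > 2.06 × 10⁻⁶ m⁴ (case 3)
Final answer: 4, 2, 1, 3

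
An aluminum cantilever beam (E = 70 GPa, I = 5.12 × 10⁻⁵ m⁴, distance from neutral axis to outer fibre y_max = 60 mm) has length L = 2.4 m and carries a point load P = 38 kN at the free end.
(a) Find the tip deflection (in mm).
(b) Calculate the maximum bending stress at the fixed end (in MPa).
(a) Tip deflection of a cantilever with an end point load: δ = P·L^3 / (3·E·I). Convert P = 38 kN = 38000 N, E = 70 GPa = 7 × 10¹⁰ Pa.
  δ = (38000 × 2.4^3) / (3 × (7 × 10¹⁰) × (5.12 × 10⁻⁵)) = 0.04886 m = 48.86 mm
(b) Maximum bending moment at the fixed end: M = P·L = 38000 × 2.4 = 91200 N·m. Convert y_max = 60 mm = 0.06 m.
  σ = M·y_max / I = (91200 × 0.06) / (5.12 × 10⁻⁵) = 1.069 × 10⁸ Pa = 106.9 MPa
Final answer: (a) δ = 48.86 mm, (b) σ = 106.9 MPa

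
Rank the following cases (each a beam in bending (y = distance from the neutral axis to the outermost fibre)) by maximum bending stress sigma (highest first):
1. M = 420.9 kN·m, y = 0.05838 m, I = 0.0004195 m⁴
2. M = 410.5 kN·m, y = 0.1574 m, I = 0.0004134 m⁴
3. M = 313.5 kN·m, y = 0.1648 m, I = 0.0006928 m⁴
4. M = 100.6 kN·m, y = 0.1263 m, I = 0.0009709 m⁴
Model: a beam in bending (y = distance from the neutral axis to the outermost fibre), so sigma = (M·y) / I (SI units).
  Case 1: sigma = (420900 × 0.05838) / 0.0004195 = 5.857 × 10⁷ Pa = 58.57 MPa
  Case 2: sigma = (410500 × 0.1574) / 0.0004134 = 1.563 × 10⁸ Pa = 156.3 MPa
  Case 3: sigma = (313500 × 0.1648) / 0.0006928 = 7.457 × 10⁷ Pa = 74.57 MPa
  Case 4: sigma = (100600 × 0.1263) / 0.0009709 = 1.309 × 10⁷ Pa = 13.09 MPa
Ordering: 156.3 MPa (case 2) > 74.57 MPa (case 3) > 58.57 MPa (case 1) > 13.09 MPa (case 4)
Final answer: 2, 3, 1, 4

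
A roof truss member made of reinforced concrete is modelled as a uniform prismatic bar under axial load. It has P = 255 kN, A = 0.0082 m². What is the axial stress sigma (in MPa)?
Model: a uniform prismatic bar under axial load, so sigma = P / A.
Convert to SI units:
  P = 255 kN = 255000 N
Substitute:
  sigma = 255000 / 0.0082
  sigma = 3.11 × 10⁷ Pa
Convert: sigma = 3.11 × 10⁷ Pa = 31.1 MPa
Final answer: sigma = 31.1 MPa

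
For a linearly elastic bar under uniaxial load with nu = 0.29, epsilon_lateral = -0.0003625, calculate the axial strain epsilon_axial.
Model: a linearly elastic bar under uniaxial load, so epsilon_lateral = -nu·epsilon_axial.
Solve for epsilon_axial: epsilon_axial = -epsilon_lateral / nu.
Substitute:
  epsilon_axial = -(-0.0003625) / 0.29
  epsilon_axial = 0.00125
Final answer: epsilon_axial = 0.00125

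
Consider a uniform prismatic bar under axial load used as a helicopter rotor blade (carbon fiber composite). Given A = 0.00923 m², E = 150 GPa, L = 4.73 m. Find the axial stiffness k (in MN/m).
Model: a uniform prismatic bar under axial load, so k = (A·E) / L.
Convert to SI units:
  E = 150 GPa = 1.5 × 10¹¹ Pa
Substitute:
  k = (0.00923 × (1.5 × 10¹¹)) / 4.73
  k = 2.927 × 10⁸ N/m
Convert: k = 2.927 × 10⁸ N/m = 292.7 MN/m
Final answer: k = 292.7 MN/m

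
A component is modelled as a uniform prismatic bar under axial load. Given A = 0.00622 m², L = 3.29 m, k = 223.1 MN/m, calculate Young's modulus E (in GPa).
Model: a uniform prismatic bar under axial load, so k = (A·E) / L.
Solve for E: E = (k·L) / A.
Convert to SI units:
  k = 223.1 MN/m = 2.231 × 10⁸ N/m
Substitute:
  E = ((2.231 × 10⁸) × 3.29) / 0.00622
  E = 1.18 × 10¹¹ Pa
Convert: E = 1.18 × 10¹¹ Pa = 118 GPa
Final answer: E = 118 GPa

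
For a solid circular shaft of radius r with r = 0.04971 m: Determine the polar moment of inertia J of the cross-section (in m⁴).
Model: a solid circular shaft of radius r, so J = (π·r^4) / 2.
Substitute:
  J = (π × 0.04971^4) / 2
  J = 9.592 × 10⁻⁶ m⁴
Final answer: J = 9.592 × 10⁻⁶ m⁴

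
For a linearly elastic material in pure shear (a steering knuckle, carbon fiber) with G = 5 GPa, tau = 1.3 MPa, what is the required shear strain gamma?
Model: a linearly elastic material in pure shear, so tau = G·gamma.
Solve for gamma: gamma = tau / G.
Convert to SI units:
  G = 5 GPa = 5 × 10⁹ Pa
  tau = 1.3 MPa = 1.3 × 10⁶ Pa
Substitute:
  gamma = (1.3 × 10⁶) / (5 × 10⁹)
  gamma = 0.00026
Final answer: gamma = 0.00026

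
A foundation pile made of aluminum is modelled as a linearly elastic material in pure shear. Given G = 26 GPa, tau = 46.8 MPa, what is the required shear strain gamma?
Model: a linearly elastic material in pure shear, so tau = G·gamma.
Solve for gamma: gamma = tau / G.
Convert to SI units:
  G = 26 GPa = 2.6 × 10¹⁰ Pa
  tau = 46.8 MPa = 4.68 × 10⁷ Pa
Substitute:
  gamma = (4.68 × 10⁷) / (2.6 × 10¹⁰)
  gamma = 0.0018
Final answer: gamma = 0.0018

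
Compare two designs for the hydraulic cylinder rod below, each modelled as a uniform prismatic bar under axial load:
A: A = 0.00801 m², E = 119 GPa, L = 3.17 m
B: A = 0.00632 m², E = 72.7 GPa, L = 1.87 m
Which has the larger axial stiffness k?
Model: a uniform prismatic bar under axial load, so k = (A·E) / L (SI units).
  A: k = (0.00801 × (1.19 × 10¹¹)) / 3.17 = 3.007 × 10⁸ N/m = 300.7 MN/m
  B: k = (0.00632 × (7.27 × 10¹⁰)) / 1.87 = 2.457 × 10⁸ N/m = 245.7 MN/m
300.7 MN/m > 245.7 MN/m, so A is larger.
Final answer: A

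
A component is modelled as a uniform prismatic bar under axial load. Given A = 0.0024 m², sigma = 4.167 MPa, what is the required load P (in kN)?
Model: a uniform prismatic bar under axial load, so sigma = P / A.
Solve for P: P = sigma·A.
Convert to SI units:
  sigma = 4.167 MPa = 4.167 × 10⁶ Pa
Substitute:
  P = (4.167 × 10⁶) × 0.0024
  P = 10000 N
Convert: P = 10000 N = 10 kN
Final answer: P = 10 kN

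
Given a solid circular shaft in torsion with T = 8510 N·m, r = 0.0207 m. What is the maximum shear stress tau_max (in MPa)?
Model: a solid circular shaft in torsion, so tau_max = (2·T) / (π·r^3).
Substitute:
  tau_max = (2 × 8510) / (π × 0.0207^3)
  tau_max = 6.108 × 10⁸ Pa
Convert: tau_max = 6.108 × 10⁸ Pa = 610.8 MPa
Final answer: tau_max = 610.8 MPa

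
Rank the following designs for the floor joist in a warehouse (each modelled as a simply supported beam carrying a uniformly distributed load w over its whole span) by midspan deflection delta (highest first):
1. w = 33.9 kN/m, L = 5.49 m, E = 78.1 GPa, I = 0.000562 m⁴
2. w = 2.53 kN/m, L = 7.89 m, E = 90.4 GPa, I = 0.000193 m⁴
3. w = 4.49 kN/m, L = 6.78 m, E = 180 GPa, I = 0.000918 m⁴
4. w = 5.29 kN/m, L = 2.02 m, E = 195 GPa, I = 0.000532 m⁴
Model: a simply supported beam carrying a uniformly distributed load w over its whole span, so delta = (5·w·L^4) / (384·E·I) (SI units).
  Case 1: delta = (5 × 33900 × 5.49^4) / (384 × (7.81 × 10¹⁰) × 0.000562) = 0.009136 m = 9.136 mm
  Case 2: delta = (5 × 2530 × 7.89^4) / (384 × (9.04 × 10¹⁰) × 0.000193) = 0.007317 m = 7.317 mm
  Case 3: delta = (5 × 4490 × 6.78^4) / (384 × (1.8 × 10¹¹) × 0.000918) = 0.0007476 m = 0.7476 mm
  Case 4: delta = (5 × 5290 × 2.02^4) / (384 × (1.95 × 10¹¹) × 0.000532) = 1.105 × 10⁻⁵ m = 0.01105 mm
Ordering: 9.136 mm (case 1) > 7.317 mm (case 2) > 0.7476 mm (case 3) > 0.01105 mm (case 4)
Final answer: 1, 2, 3, 4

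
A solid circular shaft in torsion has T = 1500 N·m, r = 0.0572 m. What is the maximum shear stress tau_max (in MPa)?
Model: a solid circular shaft in torsion, so tau_max = (2·T) / (π·r^3).
Substitute:
  tau_max = (2 × 1500) / (π × 0.0572^3)
  tau_max = 5.103 × 10⁶ Pa
Convert: tau_max = 5.103 × 10⁶ Pa = 5.103 MPa
Final answer: tau_max = 5.103 MPa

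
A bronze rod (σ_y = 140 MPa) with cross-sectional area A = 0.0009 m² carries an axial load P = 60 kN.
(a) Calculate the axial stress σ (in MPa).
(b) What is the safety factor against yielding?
(a) Axial stress σ = P/A. Convert P = 60 kN = 60000 N.
  σ = 60000 / 0.0009 = 6.667 × 10⁷ Pa = 66.67 MPa
(b) Safety factor SF = σ_y/σ = 140 / 66.67 = 2.1
Final answer: (a) σ = 66.67 MPa, (b) SF = 2.1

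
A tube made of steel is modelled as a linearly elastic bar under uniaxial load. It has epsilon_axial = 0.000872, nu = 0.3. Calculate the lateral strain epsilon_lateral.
Model: a linearly elastic bar under uniaxial load, so epsilon_lateral = -nu·epsilon_axial.
Substitute:
  epsilon_lateral = -(0.3 × 0.000872)
  epsilon_lateral = -0.0002616
Final answer: epsilon_lateral = -0.0002616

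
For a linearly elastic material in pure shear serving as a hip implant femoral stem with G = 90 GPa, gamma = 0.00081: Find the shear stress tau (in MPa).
Model: a linearly elastic material in pure shear, so tau = G·gamma.
Convert to SI units:
  G = 90 GPa = 9 × 10¹⁰ Pa
Substitute:
  tau = (9 × 10¹⁰) × 0.00081
  tau = 7.29 × 10⁷ Pa
Convert: tau = 7.29 × 10⁷ Pa = 72.9 MPa
Final answer: tau = 72.9 MPa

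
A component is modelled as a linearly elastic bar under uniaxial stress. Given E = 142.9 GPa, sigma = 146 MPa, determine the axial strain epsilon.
Model: a linearly elastic bar under uniaxial stress, so sigma = E·epsilon.
Solve for epsilon: epsilon = sigma / E.
Convert to SI units:
  E = 142.9 GPa = 1.429 × 10¹¹ Pa
  sigma = 146 MPa = 1.46 × 10⁸ Pa
Substitute:
  epsilon = (1.46 × 10⁸) / (1.429 × 10¹¹)
  epsilon = 0.001022
Final answer: epsilon = 0.001022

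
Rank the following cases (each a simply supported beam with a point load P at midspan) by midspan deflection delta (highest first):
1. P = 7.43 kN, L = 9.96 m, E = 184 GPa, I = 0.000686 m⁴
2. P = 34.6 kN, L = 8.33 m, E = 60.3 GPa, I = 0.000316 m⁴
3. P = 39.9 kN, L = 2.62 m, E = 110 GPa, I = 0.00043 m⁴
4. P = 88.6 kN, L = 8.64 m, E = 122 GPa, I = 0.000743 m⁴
Model: a simply supported beam with a point load P at midspan, so delta = (P·L^3) / (48·E·I) (SI units).
  Case 1: delta = (7430 × 9.96^3) / (48 × (1.84 × 10¹¹) × 0.000686) = 0.001212 m = 1.212 mm
  Case 2: delta = (34600 × 8.33^3) / (48 × (6.03 × 10¹⁰) × 0.000316) = 0.02187 m = 21.87 mm
  Case 3: delta = (39900 × 2.62^3) / (48 × (1.1 × 10¹¹) × 0.00043) = 0.0003161 m = 0.3161 mm
  Case 4: delta = (88600 × 8.64^3) / (48 × (1.22 × 10¹¹) × 0.000743) = 0.01313 m = 13.13 mm
Ordering: 21.87 mm (case 2) > 13.13 mm (case 4) > 1.212 mm (case 1) > 0.3161 mm (case 3)
Final answer: 2, 4, 1, 3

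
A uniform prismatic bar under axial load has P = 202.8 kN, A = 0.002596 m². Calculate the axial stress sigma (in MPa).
Model: a uniform prismatic bar under axial load, so sigma = P / A.
Convert to SI units:
  P = 202.8 kN = 202800 N
Substitute:
  sigma = 202800 / 0.002596
  sigma = 7.812 × 10⁷ Pa
Convert: sigma = 7.812 × 10⁷ Pa = 78.12 MPa
Final answer: sigma = 78.12 MPa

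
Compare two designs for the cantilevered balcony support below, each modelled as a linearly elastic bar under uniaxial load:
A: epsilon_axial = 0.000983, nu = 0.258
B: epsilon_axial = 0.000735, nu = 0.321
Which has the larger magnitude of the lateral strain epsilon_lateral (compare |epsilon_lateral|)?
Model: a linearly elastic bar under uniaxial load, so epsilon_lateral = -nu·epsilon_axial (SI units).
  A: epsilon_lateral = -(0.258 × 0.000983) = -0.0002536
  B: epsilon_lateral = -(0.321 × 0.000735) = -0.0002359
|epsilon_lateral|: A = 0.0002536, B = 0.0002359, so A is larger in magnitude.
Final answer: A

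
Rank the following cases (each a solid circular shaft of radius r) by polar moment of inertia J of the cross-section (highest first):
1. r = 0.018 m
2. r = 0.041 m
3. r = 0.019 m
Model: a solid circular shaft of radius r, so J = (π·r^4) / 2 (SI units).
  Case 1: J = (π × 0.018^4) / 2 = 1.649 × 10⁻⁷ m⁴
  Case 2: J = (π × 0.041^4) / 2 = 4.439 × 10⁻⁶ m⁴
  Case 3: J = (π × 0.019^4) / 2 = 2.047 × 10⁻⁷ m⁴
Ordering: 4.439 × 10⁻⁶ m⁴ (case 2) > 2.047 × 10⁻⁷ m⁴ (case 3) > 1.649 × 10⁻⁷ m⁴ (case 1)
Final answer: 2, 3, 1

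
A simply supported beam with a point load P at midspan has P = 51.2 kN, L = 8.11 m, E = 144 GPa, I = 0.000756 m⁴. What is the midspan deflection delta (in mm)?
Model: a simply supported beam with a point load P at midspan, so delta = (P·L^3) / (48·E·I).
Convert to SI units:
  P = 51.2 kN = 51200 N
  E = 144 GPa = 1.44 × 10¹¹ Pa
Substitute:
  delta = (51200 × 8.11^3) / (48 × (1.44 × 10¹¹) × 0.000756)
  delta = 0.005226 m
Convert: delta = 0.005226 m = 5.226 mm
Final answer: delta = 5.226 mm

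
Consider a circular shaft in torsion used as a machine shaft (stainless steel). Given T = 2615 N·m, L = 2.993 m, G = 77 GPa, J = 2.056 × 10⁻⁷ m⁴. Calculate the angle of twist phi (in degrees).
Model: a circular shaft in torsion, so phi = (T·L) / (G·J).
Convert to SI units:
  G = 77 GPa = 7.7 × 10¹⁰ Pa
Substitute:
  phi = (2615 × 2.993) / ((7.7 × 10¹⁰) × (2.056 × 10⁻⁷))
  phi = 0.4944 rad
Convert to degrees: phi = 0.4944 × 180/π = 28.33°
Final answer: phi = 28.33°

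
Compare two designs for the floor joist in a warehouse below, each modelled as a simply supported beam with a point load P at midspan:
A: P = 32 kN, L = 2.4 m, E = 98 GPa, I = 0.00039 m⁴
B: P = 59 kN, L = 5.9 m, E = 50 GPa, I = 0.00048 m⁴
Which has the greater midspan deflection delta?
Model: a simply supported beam with a point load P at midspan, so delta = (P·L^3) / (48·E·I) (SI units).
  A: delta = (32000 × 2.4^3) / (48 × (9.8 × 10¹⁰) × 0.00039) = 0.0002411 m = 0.2411 mm
  B: delta = (59000 × 5.9^3) / (48 × (5 × 10¹⁰) × 0.00048) = 0.01052 m = 10.52 mm
10.52 mm > 0.2411 mm, so B is larger.
Final answer: B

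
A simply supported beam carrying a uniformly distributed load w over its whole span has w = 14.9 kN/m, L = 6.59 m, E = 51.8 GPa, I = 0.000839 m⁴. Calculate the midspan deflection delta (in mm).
Model: a simply supported beam carrying a uniformly distributed load w over its whole span, so delta = (5·w·L^4) / (384·E·I).
Convert to SI units:
  w = 14.9 kN/m = 14900 N/m
  E = 51.8 GPa = 5.18 × 10¹⁰ Pa
Substitute:
  delta = (5 × 14900 × 6.59^4) / (384 × (5.18 × 10¹⁰) × 0.000839)
  delta = 0.008419 m
Convert: delta = 0.008419 m = 8.419 mm
Final answer: delta = 8.419 mm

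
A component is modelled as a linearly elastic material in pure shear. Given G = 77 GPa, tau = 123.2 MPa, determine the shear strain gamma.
Model: a linearly elastic material in pure shear, so tau = G·gamma.
Solve for gamma: gamma = tau / G.
Convert to SI units:
  G = 77 GPa = 7.7 × 10¹⁰ Pa
  tau = 123.2 MPa = 1.232 × 10⁸ Pa
Substitute:
  gamma = (1.232 × 10⁸) / (7.7 × 10¹⁰)
  gamma = 0.0016
Final answer: gamma = 0.0016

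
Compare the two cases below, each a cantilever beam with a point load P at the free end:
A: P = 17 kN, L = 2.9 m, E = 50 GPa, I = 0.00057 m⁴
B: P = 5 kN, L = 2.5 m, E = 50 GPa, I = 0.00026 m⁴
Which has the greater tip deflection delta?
Model: a cantilever beam with a point load P at the free end, so delta = (P·L^3) / (3·E·I) (SI units).
  A: delta = (17000 × 2.9^3) / (3 × (5 × 10¹⁰) × 0.00057) = 0.004849 m = 4.849 mm
  B: delta = (5000 × 2.5^3) / (3 × (5 × 10¹⁰) × 0.00026) = 0.002003 m = 2.003 mm
4.849 mm > 2.003 mm, so A is larger.
Final answer: A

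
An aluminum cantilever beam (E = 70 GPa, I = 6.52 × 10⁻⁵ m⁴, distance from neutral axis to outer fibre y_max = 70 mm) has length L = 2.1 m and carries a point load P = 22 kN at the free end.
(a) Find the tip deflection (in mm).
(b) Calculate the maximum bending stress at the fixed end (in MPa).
(a) Tip deflection of a cantilever with an end point load: δ = P·L^3 / (3·E·I). Convert P = 22 kN = 22000 N, E = 70 GPa = 7 × 10¹⁰ Pa.
  δ = (22000 × 2.1^3) / (3 × (7 × 10¹⁰) × (6.52 × 10⁻⁵)) = 0.01488 m = 14.88 mm
(b) Maximum bending moment at the fixed end: M = P·L = 22000 × 2.1 = 46200 N·m. Convert y_max = 70 mm = 0.07 m.
  σ = M·y_max / I = (46200 × 0.07) / (6.52 × 10⁻⁵) = 4.96 × 10⁷ Pa = 49.6 MPa
Final answer: (a) δ = 14.88 mm, (b) σ = 49.6 MPa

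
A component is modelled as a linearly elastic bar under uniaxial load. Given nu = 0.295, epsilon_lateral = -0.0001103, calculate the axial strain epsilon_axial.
Model: a linearly elastic bar under uniaxial load, so epsilon_lateral = -nu·epsilon_axial.
Solve for epsilon_axial: epsilon_axial = -epsilon_lateral / nu.
Substitute:
  epsilon_axial = -(-0.0001103) / 0.295
  epsilon_axial = 0.0003739
Final answer: epsilon_axial = 0.0003739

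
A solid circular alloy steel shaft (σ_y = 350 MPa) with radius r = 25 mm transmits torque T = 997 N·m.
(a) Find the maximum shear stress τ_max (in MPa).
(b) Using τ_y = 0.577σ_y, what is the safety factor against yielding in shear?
(a) For a solid circular shaft, τ_max = T·r/J with J = π·r^4/2, i.e. τ_max = 2·T / (π·r^3). Convert r = 25 mm = 0.025 m.
  τ_max = (2 × 997) / (π × 0.025^3) = 4.062 × 10⁷ Pa = 40.62 MPa
(b) τ_y = 0.577 × 350 = 201.95 MPa
  SF = τ_y/τ_max = 201.95 / 40.62 = 4.972
Final answer: (a) τ_max = 40.62 MPa, (b) SF = 4.972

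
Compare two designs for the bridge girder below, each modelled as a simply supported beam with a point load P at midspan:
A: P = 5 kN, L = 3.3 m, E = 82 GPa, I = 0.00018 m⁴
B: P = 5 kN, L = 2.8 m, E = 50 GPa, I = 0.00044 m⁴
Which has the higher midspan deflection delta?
Model: a simply supported beam with a point load P at midspan, so delta = (P·L^3) / (48·E·I) (SI units).
  A: delta = (5000 × 3.3^3) / (48 × (8.2 × 10¹⁰) × 0.00018) = 0.0002536 m = 0.2536 mm
  B: delta = (5000 × 2.8^3) / (48 × (5 × 10¹⁰) × 0.00044) = 0.0001039 m = 0.1039 mm
0.2536 mm > 0.1039 mm, so A is larger.
Final answer: A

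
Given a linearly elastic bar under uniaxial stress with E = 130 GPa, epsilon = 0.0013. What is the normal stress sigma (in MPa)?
Model: a linearly elastic bar under uniaxial stress, so sigma = E·epsilon.
Convert to SI units:
  E = 130 GPa = 1.3 × 10¹¹ Pa
Substitute:
  sigma = (1.3 × 10¹¹) × 0.0013
  sigma = 1.69 × 10⁸ Pa
Convert: sigma = 1.69 × 10⁸ Pa = 169 MPa
Final answer: sigma = 169 MPa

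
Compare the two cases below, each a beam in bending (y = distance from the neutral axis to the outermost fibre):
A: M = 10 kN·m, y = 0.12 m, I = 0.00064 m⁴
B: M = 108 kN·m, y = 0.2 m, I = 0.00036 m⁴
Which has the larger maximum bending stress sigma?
Model: a beam in bending (y = distance from the neutral axis to the outermost fibre), so sigma = (M·y) / I (SI units).
  A: sigma = (10000 × 0.12) / 0.00064 = 1.875 × 10⁶ Pa = 1.875 MPa
  B: sigma = (108000 × 0.2) / 0.00036 = 6 × 10⁷ Pa = 60 MPa
60 MPa > 1.875 MPa, so B is larger.
Final answer: B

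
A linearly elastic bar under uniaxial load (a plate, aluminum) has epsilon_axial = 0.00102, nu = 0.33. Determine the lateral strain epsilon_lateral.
Model: a linearly elastic bar under uniaxial load, so epsilon_lateral = -nu·epsilon_axial.
Substitute:
  epsilon_lateral = -(0.33 × 0.00102)
  epsilon_lateral = -0.0003366
Final answer: epsilon_lateral = -0.0003366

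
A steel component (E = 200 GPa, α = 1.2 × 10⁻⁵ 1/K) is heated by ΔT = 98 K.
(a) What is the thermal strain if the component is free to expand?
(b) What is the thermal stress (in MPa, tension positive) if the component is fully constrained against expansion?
(a) Free thermal strain ε_th = α·ΔT = (1.2 × 10⁻⁵) × 98 = 0.001176
(b) Fully constrained, the expansion is suppressed, so σ = -E·α·ΔT. Convert E = 200 GPa = 2 × 10¹¹ Pa.
  σ = -(2 × 10¹¹) × (1.2 × 10⁻⁵) × 98 = -2.352 × 10⁸ Pa = -235.2 MPa (compressive)
Final answer: (a) ε_th = 0.001176, (b) σ = -235.2 MPa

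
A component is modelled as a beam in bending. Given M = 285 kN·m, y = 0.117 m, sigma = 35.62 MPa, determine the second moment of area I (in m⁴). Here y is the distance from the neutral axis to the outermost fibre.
Model: a beam in bending, so sigma = (M·y) / I.
Solve for I: I = (M·y) / sigma.
Convert to SI units:
  M = 285 kN·m = 285000 N·m
  sigma = 35.62 MPa = 3.562 × 10⁷ Pa
Substitute:
  I = (285000 × 0.117) / (3.562 × 10⁷)
  I = 0.0009361 m⁴
Final answer: I = 0.0009361 m⁴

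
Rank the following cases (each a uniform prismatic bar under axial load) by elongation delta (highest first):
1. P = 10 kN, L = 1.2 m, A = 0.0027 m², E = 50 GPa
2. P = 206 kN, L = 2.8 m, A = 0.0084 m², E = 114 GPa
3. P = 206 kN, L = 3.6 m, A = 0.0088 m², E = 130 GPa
Model: a uniform prismatic bar under axial load, so delta = (P·L) / (A·E) (SI units).
  Case 1: delta = (10000 × 1.2) / (0.0027 × (5 × 10¹⁰)) = 8.889 × 10⁻⁵ m = 0.08889 mm
  Case 2: delta = (206000 × 2.8) / (0.0084 × (1.14 × 10¹¹)) = 0.0006023 m = 0.6023 mm
  Case 3: delta = (206000 × 3.6) / (0.0088 × (1.3 × 10¹¹)) = 0.0006483 m = 0.6483 mm
Ordering: 0.6483 mm (case 3) > 0.6023 mm (case 2) > 0.08889 mm (case 1)
Final answer: 3, 2, 1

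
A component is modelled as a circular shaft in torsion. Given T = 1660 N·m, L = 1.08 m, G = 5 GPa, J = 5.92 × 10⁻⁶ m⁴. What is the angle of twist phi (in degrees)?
Model: a circular shaft in torsion, so phi = (T·L) / (G·J).
Convert to SI units:
  G = 5 GPa = 5 × 10⁹ Pa
Substitute:
  phi = (1660 × 1.08) / ((5 × 10⁹) × (5.92 × 10⁻⁶))
  phi = 0.06057 rad
Convert to degrees: phi = 0.06057 × 180/π = 3.47°
Final answer: phi = 3.47°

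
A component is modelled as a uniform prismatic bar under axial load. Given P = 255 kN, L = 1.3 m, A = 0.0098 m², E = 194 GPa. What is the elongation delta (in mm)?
Model: a uniform prismatic bar under axial load, so delta = (P·L) / (A·E).
Convert to SI units:
  P = 255 kN = 255000 N
  E = 194 GPa = 1.94 × 10¹¹ Pa
Substitute:
  delta = (255000 × 1.3) / (0.0098 × (1.94 × 10¹¹))
  delta = 0.0001744 m
Convert: delta = 0.0001744 m = 0.1744 mm
Final answer: delta = 0.1744 mm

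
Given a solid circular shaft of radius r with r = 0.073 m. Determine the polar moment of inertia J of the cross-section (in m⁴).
Model: a solid circular shaft of radius r, so J = (π·r^4) / 2.
Substitute:
  J = (π × 0.073^4) / 2
  J = 4.461 × 10⁻⁵ m⁴
Final answer: J = 4.461 × 10⁻⁵ m⁴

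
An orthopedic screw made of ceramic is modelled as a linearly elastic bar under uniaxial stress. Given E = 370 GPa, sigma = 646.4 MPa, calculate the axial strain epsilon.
Model: a linearly elastic bar under uniaxial stress, so sigma = E·epsilon.
Solve for epsilon: epsilon = sigma / E.
Convert to SI units:
  E = 370 GPa = 3.7 × 10¹¹ Pa
  sigma = 646.4 MPa = 6.464 × 10⁸ Pa
Substitute:
  epsilon = (6.464 × 10⁸) / (3.7 × 10¹¹)
  epsilon = 0.001747
Final answer: epsilon = 0.001747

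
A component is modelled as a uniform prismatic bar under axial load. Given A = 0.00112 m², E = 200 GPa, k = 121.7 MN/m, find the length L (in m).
Model: a uniform prismatic bar under axial load, so k = (A·E) / L.
Solve for L: L = (A·E) / k.
Convert to SI units:
  E = 200 GPa = 2 × 10¹¹ Pa
  k = 121.7 MN/m = 1.217 × 10⁸ N/m
Substitute:
  L = (0.00112 × (2 × 10¹¹)) / (1.217 × 10⁸)
  L = 1.841 m
Final answer: L = 1.841 m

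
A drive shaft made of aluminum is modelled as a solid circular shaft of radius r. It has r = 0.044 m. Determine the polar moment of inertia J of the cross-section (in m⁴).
Model: a solid circular shaft of radius r, so J = (π·r^4) / 2.
Substitute:
  J = (π × 0.044^4) / 2
  J = 5.887 × 10⁻⁶ m⁴
Final answer: J = 5.887 × 10⁻⁶ m⁴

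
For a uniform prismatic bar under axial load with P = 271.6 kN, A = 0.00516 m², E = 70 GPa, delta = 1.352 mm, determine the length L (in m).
Model: a uniform prismatic bar under axial load, so delta = (P·L) / (A·E).
Solve for L: L = (delta·A·E) / P.
Convert to SI units:
  P = 271.6 kN = 271600 N
  E = 70 GPa = 7 × 10¹⁰ Pa
  delta = 1.352 mm = 0.001352 m
Substitute:
  L = (0.001352 × 0.00516 × (7 × 10¹⁰)) / 271600
  L = 1.798 m
Final answer: L = 1.798 m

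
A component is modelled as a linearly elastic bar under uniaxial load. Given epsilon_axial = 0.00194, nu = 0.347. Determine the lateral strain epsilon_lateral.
Model: a linearly elastic bar under uniaxial load, so epsilon_lateral = -nu·epsilon_axial.
Substitute:
  epsilon_lateral = -(0.347 × 0.00194)
  epsilon_lateral = -0.0006732
Final answer: epsilon_lateral = -0.0006732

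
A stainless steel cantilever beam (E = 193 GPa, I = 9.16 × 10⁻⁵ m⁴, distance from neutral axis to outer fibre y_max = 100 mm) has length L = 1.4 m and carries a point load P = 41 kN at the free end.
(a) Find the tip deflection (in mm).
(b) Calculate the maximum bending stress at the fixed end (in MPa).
(a) Tip deflection of a cantilever with an end point load: δ = P·L^3 / (3·E·I). Convert P = 41 kN = 41000 N, E = 193 GPa = 1.93 × 10¹¹ Pa.
  δ = (41000 × 1.4^3) / (3 × (1.93 × 10¹¹) × (9.16 × 10⁻⁵)) = 0.002121 m = 2.121 mm
(b) Maximum bending moment at the fixed end: M = P·L = 41000 × 1.4 = 57400 N·m. Convert y_max = 100 mm = 0.1 m.
  σ = M·y_max / I = (57400 × 0.1) / (9.16 × 10⁻⁵) = 6.266 × 10⁷ Pa = 62.66 MPa
Final answer: (a) δ = 2.121 mm, (b) σ = 62.66 MPa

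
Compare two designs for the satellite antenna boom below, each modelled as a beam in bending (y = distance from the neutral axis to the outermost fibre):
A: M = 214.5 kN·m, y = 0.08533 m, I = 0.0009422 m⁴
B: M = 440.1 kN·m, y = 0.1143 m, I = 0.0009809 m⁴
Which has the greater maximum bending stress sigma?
Model: a beam in bending (y = distance from the neutral axis to the outermost fibre), so sigma = (M·y) / I (SI units).
  A: sigma = (214500 × 0.08533) / 0.0009422 = 1.943 × 10⁷ Pa = 19.43 MPa
  B: sigma = (440100 × 0.1143) / 0.0009809 = 5.128 × 10⁷ Pa = 51.28 MPa
51.28 MPa > 19.43 MPa, so B is larger.
Final answer: B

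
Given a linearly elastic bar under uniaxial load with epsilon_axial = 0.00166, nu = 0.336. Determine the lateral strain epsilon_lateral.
Model: a linearly elastic bar under uniaxial load, so epsilon_lateral = -nu·epsilon_axial.
Substitute:
  epsilon_lateral = -(0.336 × 0.00166)
  epsilon_lateral = -0.0005578
Final answer: epsilon_lateral = -0.0005578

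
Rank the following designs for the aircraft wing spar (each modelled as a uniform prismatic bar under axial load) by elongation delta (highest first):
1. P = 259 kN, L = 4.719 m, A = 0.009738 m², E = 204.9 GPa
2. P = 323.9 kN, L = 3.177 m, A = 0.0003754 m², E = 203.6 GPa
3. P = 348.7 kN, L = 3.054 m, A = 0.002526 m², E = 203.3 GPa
Model: a uniform prismatic bar under axial load, so delta = (P·L) / (A·E) (SI units).
  Case 1: delta = (259000 × 4.719) / (0.009738 × (2.049 × 10¹¹)) = 0.0006125 m = 0.6125 mm
  Case 2: delta = (323900 × 3.177) / (0.0003754 × (2.036 × 10¹¹)) = 0.01346 m = 13.46 mm
  Case 3: delta = (348700 × 3.054) / (0.002526 × (2.033 × 10¹¹)) = 0.002074 m = 2.074 mm
Ordering: 13.46 mm (case 2) > 2.074 mm (case 3) > 0.6125 mm (case 1)
Final answer: 2, 3, 1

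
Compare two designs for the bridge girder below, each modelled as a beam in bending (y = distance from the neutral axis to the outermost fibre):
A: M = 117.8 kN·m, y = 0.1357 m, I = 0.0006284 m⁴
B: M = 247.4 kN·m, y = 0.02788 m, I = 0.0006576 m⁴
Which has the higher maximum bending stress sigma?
Model: a beam in bending (y = distance from the neutral axis to the outermost fibre), so sigma = (M·y) / I (SI units).
  A: sigma = (117800 × 0.1357) / 0.0006284 = 2.544 × 10⁷ Pa = 25.44 MPa
  B: sigma = (247400 × 0.02788) / 0.0006576 = 1.049 × 10⁷ Pa = 10.49 MPa
25.44 MPa > 10.49 MPa, so A is larger.
Final answer: A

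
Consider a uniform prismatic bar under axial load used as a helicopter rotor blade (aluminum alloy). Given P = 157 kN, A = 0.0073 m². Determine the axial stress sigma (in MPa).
Model: a uniform prismatic bar under axial load, so sigma = P / A.
Convert to SI units:
  P = 157 kN = 157000 N
Substitute:
  sigma = 157000 / 0.0073
  sigma = 2.151 × 10⁷ Pa
Convert: sigma = 2.151 × 10⁷ Pa = 21.51 MPa
Final answer: sigma = 21.51 MPa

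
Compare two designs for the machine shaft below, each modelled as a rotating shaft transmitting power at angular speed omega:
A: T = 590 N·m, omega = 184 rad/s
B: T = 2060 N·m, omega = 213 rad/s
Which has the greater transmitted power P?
Model: a rotating shaft transmitting power at angular speed omega, so P = T·omega (SI units).
  A: P = 590 × 184 = 108600 W = 108.6 kW
  B: P = 2060 × 213 = 438800 W = 438.8 kW
438.8 kW > 108.6 kW, so B is larger.
Final answer: B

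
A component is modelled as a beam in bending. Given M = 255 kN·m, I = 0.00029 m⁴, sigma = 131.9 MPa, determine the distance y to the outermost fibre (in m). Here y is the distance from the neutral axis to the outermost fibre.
Model: a beam in bending, so sigma = (M·y) / I.
Solve for y: y = (sigma·I) / M.
Convert to SI units:
  M = 255 kN·m = 255000 N·m
  sigma = 131.9 MPa = 1.319 × 10⁸ Pa
Substitute:
  y = ((1.319 × 10⁸) × 0.00029) / 255000
  y = 0.15 m
Final answer: y = 0.15 m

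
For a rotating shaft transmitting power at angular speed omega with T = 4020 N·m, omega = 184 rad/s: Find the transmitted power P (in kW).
Model: a rotating shaft transmitting power at angular speed omega, so P = T·omega.
Substitute:
  P = 4020 × 184
  P = 739700 W
Convert: P = 739700 W = 739.7 kW
Final answer: P = 739.7 kW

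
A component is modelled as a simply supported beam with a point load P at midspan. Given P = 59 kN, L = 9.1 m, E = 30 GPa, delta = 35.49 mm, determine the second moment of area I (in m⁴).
Model: a simply supported beam with a point load P at midspan, so delta = (P·L^3) / (48·E·I).
Solve for I: I = (P·L^3) / (48·delta·E).
Convert to SI units:
  P = 59 kN = 59000 N
  E = 30 GPa = 3 × 10¹⁰ Pa
  delta = 35.49 mm = 0.03549 m
Substitute:
  I = (59000 × 9.1^3) / (48 × 0.03549 × (3 × 10¹⁰))
  I = 0.00087 m⁴
Final answer: I = 0.00087 m⁴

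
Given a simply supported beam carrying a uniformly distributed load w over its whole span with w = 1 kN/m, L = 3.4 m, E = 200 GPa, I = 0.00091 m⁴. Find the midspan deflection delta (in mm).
Model: a simply supported beam carrying a uniformly distributed load w over its whole span, so delta = (5·w·L^4) / (384·E·I).
Convert to SI units:
  w = 1 kN/m = 1000 N/m
  E = 200 GPa = 2 × 10¹¹ Pa
Substitute:
  delta = (5 × 1000 × 3.4^4) / (384 × (2 × 10¹¹) × 0.00091)
  delta = 9.561 × 10⁻⁶ m
Convert: delta = 9.561 × 10⁻⁶ m = 0.009561 mm
Final answer: delta = 0.009561 mm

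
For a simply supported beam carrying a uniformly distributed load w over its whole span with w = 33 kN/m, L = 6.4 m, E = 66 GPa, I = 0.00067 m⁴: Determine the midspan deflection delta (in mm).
Model: a simply supported beam carrying a uniformly distributed load w over its whole span, so delta = (5·w·L^4) / (384·E·I).
Convert to SI units:
  w = 33 kN/m = 33000 N/m
  E = 66 GPa = 6.6 × 10¹⁰ Pa
Substitute:
  delta = (5 × 33000 × 6.4^4) / (384 × (6.6 × 10¹⁰) × 0.00067)
  delta = 0.0163 m
Convert: delta = 0.0163 m = 16.3 mm
Final answer: delta = 16.3 mm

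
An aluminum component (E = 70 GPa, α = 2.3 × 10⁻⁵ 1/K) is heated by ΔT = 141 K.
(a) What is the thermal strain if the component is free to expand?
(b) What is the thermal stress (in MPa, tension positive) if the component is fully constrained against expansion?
(a) Free thermal strain ε_th = α·ΔT = (2.3 × 10⁻⁵) × 141 = 0.003243
(b) Fully constrained, the expansion is suppressed, so σ = -E·α·ΔT. Convert E = 70 GPa = 7 × 10¹⁰ Pa.
  σ = -(7 × 10¹⁰) × (2.3 × 10⁻⁵) × 141 = -2.27 × 10⁸ Pa = -227 MPa (compressive)
Final answer: (a) ε_th = 0.003243, (b) σ = -227 MPa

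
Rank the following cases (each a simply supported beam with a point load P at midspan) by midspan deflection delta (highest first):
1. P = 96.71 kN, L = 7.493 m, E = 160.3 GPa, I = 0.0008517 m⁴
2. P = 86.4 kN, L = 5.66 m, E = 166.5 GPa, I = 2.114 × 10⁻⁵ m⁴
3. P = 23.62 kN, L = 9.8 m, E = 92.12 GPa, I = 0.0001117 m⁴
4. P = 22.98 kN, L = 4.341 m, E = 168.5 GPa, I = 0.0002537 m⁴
Model: a simply supported beam with a point load P at midspan, so delta = (P·L^3) / (48·E·I) (SI units).
  Case 1: delta = (96710 × 7.493^3) / (48 × (1.603 × 10¹¹) × 0.0008517) = 0.006208 m = 6.208 mm
  Case 2: delta = (86400 × 5.66^3) / (48 × (1.665 × 10¹¹) × (2.114 × 10⁻⁵)) = 0.09273 m = 92.73 mm
  Case 3: delta = (23620 × 9.8^3) / (48 × (9.212 × 10¹⁰) × 0.0001117) = 0.04501 m = 45.01 mm
  Case 4: delta = (22980 × 4.341^3) / (48 × (1.685 × 10¹¹) × 0.0002537) = 0.0009161 m = 0.9161 mm
Ordering: 92.73 mm (case 2) > 45.01 mm (case 3) > 6.208 mm (case 1) > 0.9161 mm (case 4)
Final answer: 2, 3, 1, 4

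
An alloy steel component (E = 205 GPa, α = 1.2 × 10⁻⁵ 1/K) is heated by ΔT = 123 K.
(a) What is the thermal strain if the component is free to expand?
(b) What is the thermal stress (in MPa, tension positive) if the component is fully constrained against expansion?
(a) Free thermal strain ε_th = α·ΔT = (1.2 × 10⁻⁵) × 123 = 0.001476
(b) Fully constrained, the expansion is suppressed, so σ = -E·α·ΔT. Convert E = 205 GPa = 2.05 × 10¹¹ Pa.
  σ = -(2.05 × 10¹¹) × (1.2 × 10⁻⁵) × 123 = -3.026 × 10⁸ Pa = -302.6 MPa (compressive)
Final answer: (a) ε_th = 0.001476, (b) σ = -302.6 MPa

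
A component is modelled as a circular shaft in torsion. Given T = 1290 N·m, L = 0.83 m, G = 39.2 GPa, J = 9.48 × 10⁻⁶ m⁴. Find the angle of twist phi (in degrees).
Model: a circular shaft in torsion, so phi = (T·L) / (G·J).
Convert to SI units:
  G = 39.2 GPa = 3.92 × 10¹⁰ Pa
Substitute:
  phi = (1290 × 0.83) / ((3.92 × 10¹⁰) × (9.48 × 10⁻⁶))
  phi = 0.002881 rad
Convert to degrees: phi = 0.002881 × 180/π = 0.1651°
Final answer: phi = 0.1651°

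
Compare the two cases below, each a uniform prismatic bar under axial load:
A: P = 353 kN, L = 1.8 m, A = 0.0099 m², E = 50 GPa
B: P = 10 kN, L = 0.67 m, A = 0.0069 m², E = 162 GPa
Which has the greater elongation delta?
Model: a uniform prismatic bar under axial load, so delta = (P·L) / (A·E) (SI units).
  A: delta = (353000 × 1.8) / (0.0099 × (5 × 10¹⁰)) = 0.001284 m = 1.284 mm
  B: delta = (10000 × 0.67) / (0.0069 × (1.62 × 10¹¹)) = 5.994 × 10⁻⁶ m = 0.005994 mm
1.284 mm > 0.005994 mm, so A is larger.
Final answer: A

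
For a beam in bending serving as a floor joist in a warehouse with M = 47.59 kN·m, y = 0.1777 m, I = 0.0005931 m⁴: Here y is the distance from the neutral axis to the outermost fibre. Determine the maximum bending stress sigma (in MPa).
Model: a beam in bending, so sigma = (M·y) / I.
Convert to SI units:
  M = 47.59 kN·m = 47590 N·m
Substitute:
  sigma = (47590 × 0.1777) / 0.0005931
  sigma = 1.426 × 10⁷ Pa
Convert: sigma = 1.426 × 10⁷ Pa = 14.26 MPa
Final answer: sigma = 14.26 MPa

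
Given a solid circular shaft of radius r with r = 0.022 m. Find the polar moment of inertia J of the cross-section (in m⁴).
Model: a solid circular shaft of radius r, so J = (π·r^4) / 2.
Substitute:
  J = (π × 0.022^4) / 2
  J = 3.68 × 10⁻⁷ m⁴
Final answer: J = 3.68 × 10⁻⁷ m⁴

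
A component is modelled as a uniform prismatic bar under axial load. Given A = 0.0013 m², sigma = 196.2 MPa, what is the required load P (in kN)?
Model: a uniform prismatic bar under axial load, so sigma = P / A.
Solve for P: P = sigma·A.
Convert to SI units:
  sigma = 196.2 MPa = 1.962 × 10⁸ Pa
Substitute:
  P = (1.962 × 10⁸) × 0.0013
  P = 255100 N
Convert: P = 255100 N = 255.1 kN
Final answer: P = 255.1 kN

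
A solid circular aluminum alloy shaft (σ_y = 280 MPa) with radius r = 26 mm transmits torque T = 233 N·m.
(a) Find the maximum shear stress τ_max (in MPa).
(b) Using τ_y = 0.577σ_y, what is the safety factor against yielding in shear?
(a) For a solid circular shaft, τ_max = T·r/J with J = π·r^4/2, i.e. τ_max = 2·T / (π·r^3). Convert r = 26 mm = 0.026 m.
  τ_max = (2 × 233) / (π × 0.026^3) = 8.439 × 10⁶ Pa = 8.439 MPa
(b) τ_y = 0.577 × 280 = 161.56 MPa
  SF = τ_y/τ_max = 161.56 / 8.439 = 19.14
Final answer: (a) τ_max = 8.439 MPa, (b) SF = 19.14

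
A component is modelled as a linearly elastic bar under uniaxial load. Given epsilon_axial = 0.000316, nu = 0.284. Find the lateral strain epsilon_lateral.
Model: a linearly elastic bar under uniaxial load, so epsilon_lateral = -nu·epsilon_axial.
Substitute:
  epsilon_lateral = -(0.284 × 0.000316)
  epsilon_lateral = -8.974 × 10⁻⁵
Final answer: epsilon_lateral = -8.974 × 10⁻⁵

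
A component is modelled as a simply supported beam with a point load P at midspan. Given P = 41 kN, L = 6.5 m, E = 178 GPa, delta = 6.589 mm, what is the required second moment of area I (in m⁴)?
Model: a simply supported beam with a point load P at midspan, so delta = (P·L^3) / (48·E·I).
Solve for I: I = (P·L^3) / (48·delta·E).
Convert to SI units:
  P = 41 kN = 41000 N
  E = 178 GPa = 1.78 × 10¹¹ Pa
  delta = 6.589 mm = 0.006589 m
Substitute:
  I = (41000 × 6.5^3) / (48 × 0.006589 × (1.78 × 10¹¹))
  I = 0.0002 m⁴
Final answer: I = 0.0002 m⁴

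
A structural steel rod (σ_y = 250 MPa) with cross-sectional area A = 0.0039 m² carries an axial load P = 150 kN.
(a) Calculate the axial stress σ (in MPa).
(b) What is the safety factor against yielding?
(a) Axial stress σ = P/A. Convert P = 150 kN = 150000 N.
  σ = 150000 / 0.0039 = 3.846 × 10⁷ Pa = 38.46 MPa
(b) Safety factor SF = σ_y/σ = 250 / 38.46 = 6.5
Final answer: (a) σ = 38.46 MPa, (b) SF = 6.5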